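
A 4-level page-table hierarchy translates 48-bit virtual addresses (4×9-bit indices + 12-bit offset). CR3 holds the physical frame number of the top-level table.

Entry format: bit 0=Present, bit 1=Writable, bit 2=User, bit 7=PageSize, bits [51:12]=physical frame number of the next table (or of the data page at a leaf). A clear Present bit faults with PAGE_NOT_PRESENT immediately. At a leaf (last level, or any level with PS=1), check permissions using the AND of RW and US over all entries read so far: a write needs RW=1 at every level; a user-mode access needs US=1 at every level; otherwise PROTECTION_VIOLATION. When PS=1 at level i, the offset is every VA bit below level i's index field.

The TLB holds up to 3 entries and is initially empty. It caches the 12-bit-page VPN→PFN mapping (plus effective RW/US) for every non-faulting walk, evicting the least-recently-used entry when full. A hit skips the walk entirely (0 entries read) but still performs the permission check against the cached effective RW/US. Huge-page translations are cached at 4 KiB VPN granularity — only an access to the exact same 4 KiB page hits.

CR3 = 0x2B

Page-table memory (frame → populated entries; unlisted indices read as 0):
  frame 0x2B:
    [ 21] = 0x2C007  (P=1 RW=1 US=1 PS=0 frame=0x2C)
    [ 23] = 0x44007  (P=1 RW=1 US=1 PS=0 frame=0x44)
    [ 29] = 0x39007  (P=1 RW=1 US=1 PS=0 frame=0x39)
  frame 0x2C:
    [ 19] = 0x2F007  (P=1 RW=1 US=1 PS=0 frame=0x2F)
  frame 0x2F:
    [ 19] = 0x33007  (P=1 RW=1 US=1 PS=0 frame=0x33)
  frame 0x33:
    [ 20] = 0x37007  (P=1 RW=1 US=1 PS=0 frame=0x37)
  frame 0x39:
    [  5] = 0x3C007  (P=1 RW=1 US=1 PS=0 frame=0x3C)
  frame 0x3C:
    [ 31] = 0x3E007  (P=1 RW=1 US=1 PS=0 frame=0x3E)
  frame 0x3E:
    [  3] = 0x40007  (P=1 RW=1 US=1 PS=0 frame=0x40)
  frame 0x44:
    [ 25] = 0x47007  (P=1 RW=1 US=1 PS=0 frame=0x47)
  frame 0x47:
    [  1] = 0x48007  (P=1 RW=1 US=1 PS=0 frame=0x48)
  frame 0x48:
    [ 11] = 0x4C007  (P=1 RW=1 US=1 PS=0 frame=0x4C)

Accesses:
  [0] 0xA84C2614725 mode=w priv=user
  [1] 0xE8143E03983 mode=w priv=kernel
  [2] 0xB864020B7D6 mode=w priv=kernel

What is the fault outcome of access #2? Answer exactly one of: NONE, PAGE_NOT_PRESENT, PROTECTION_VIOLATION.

Walk each access:
#0 VA=0xA84C2614725 (w,user):
  L0 @0x2B[21] → 0x2C007  P=1,RW=1,US=1,PS=0
  L1 @0x2C[19] → 0x2F007  P=1,RW=1,US=1,PS=0
  L2 @0x2F[19] → 0x33007  P=1,RW=1,US=1,PS=0
  L3 @0x33[20] → 0x37007  P=1,RW=1,US=1,PS=0
  ⇒ phys 0x37725  [4 reads]
#1 VA=0xE8143E03983 (w,kernel):
  L0 @0x2B[29] → 0x39007  P=1,RW=1,US=1,PS=0
  L1 @0x39[5] → 0x3C007  P=1,RW=1,US=1,PS=0
  L2 @0x3C[31] → 0x3E007  P=1,RW=1,US=1,PS=0
  L3 @0x3E[3] → 0x40007  P=1,RW=1,US=1,PS=0
  ⇒ phys 0x40983  [4 reads]
#2 VA=0xB864020B7D6 (w,kernel):
  L0 @0x2B[23] → 0x44007  P=1,RW=1,US=1,PS=0
  L1 @0x44[25] → 0x47007  P=1,RW=1,US=1,PS=0
  L2 @0x47[1] → 0x48007  P=1,RW=1,US=1,PS=0
  L3 @0x48[11] → 0x4C007  P=1,RW=1,US=1,PS=0
  ⇒ phys 0x4C7D6  [4 reads]

Access #2 fault: NONE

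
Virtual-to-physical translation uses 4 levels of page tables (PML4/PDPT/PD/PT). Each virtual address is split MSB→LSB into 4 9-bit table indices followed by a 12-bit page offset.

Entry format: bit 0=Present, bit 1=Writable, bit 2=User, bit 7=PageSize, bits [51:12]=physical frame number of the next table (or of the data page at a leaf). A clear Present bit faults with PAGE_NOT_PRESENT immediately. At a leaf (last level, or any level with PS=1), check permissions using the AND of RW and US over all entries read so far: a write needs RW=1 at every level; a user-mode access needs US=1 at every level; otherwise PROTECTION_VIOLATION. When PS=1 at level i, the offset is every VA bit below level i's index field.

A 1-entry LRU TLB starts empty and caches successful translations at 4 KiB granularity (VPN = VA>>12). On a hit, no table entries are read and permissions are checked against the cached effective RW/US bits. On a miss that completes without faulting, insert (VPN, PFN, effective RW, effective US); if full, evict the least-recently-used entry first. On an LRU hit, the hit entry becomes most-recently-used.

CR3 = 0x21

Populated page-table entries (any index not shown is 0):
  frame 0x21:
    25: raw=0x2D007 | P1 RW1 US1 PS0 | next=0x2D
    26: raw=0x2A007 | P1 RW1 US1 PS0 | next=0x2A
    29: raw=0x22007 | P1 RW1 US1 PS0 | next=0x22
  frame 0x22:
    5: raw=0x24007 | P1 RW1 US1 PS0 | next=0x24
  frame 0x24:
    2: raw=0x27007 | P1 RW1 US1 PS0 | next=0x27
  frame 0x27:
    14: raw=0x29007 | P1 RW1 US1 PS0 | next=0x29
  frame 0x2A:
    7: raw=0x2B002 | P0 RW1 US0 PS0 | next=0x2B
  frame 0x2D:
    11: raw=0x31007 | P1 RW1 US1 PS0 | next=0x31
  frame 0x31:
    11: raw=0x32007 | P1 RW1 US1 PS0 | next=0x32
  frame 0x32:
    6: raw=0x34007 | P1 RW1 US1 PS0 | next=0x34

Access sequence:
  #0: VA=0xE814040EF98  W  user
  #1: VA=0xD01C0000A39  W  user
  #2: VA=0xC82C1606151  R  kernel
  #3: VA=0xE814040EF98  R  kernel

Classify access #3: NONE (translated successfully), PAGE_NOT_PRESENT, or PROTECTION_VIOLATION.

Trace:
#0 VA=0xE814040EF98 (w,user):
  L0 @0x21[29] → 0x22007  P=1,RW=1,US=1,PS=0
  L1 @0x22[5] → 0x24007  P=1,RW=1,US=1,PS=0
  L2 @0x24[2] → 0x27007  P=1,RW=1,US=1,PS=0
  L3 @0x27[14] → 0x29007  P=1,RW=1,US=1,PS=0
  ⇒ phys 0x29F98  [4 reads]
#1 VA=0xD01C0000A39 (w,user):
  L0 @0x21[26] → 0x2A007  P=1,RW=1,US=1,PS=0
  L1 @0x2A[7] → 0x2B002  P=0,RW=1,US=0,PS=0
  ✗ PAGE_NOT_PRESENT  [2 reads]
#2 VA=0xC82C1606151 (r,kernel):
  L0 @0x21[25] → 0x2D007  P=1,RW=1,US=1,PS=0
  L1 @0x2D[11] → 0x31007  P=1,RW=1,US=1,PS=0
  L2 @0x31[11] → 0x32007  P=1,RW=1,US=1,PS=0
  L3 @0x32[6] → 0x34007  P=1,RW=1,US=1,PS=0
  ⇒ phys 0x34151  [4 reads]
#3 VA=0xE814040EF98 (r,kernel):
  L0 @0x21[29] → 0x22007  P=1,RW=1,US=1,PS=0
  L1 @0x22[5] → 0x24007  P=1,RW=1,US=1,PS=0
  L2 @0x24[2] → 0x27007  P=1,RW=1,US=1,PS=0
  L3 @0x27[14] → 0x29007  P=1,RW=1,US=1,PS=0
  ⇒ phys 0x29F98  [4 reads]

Access #3 fault: NONE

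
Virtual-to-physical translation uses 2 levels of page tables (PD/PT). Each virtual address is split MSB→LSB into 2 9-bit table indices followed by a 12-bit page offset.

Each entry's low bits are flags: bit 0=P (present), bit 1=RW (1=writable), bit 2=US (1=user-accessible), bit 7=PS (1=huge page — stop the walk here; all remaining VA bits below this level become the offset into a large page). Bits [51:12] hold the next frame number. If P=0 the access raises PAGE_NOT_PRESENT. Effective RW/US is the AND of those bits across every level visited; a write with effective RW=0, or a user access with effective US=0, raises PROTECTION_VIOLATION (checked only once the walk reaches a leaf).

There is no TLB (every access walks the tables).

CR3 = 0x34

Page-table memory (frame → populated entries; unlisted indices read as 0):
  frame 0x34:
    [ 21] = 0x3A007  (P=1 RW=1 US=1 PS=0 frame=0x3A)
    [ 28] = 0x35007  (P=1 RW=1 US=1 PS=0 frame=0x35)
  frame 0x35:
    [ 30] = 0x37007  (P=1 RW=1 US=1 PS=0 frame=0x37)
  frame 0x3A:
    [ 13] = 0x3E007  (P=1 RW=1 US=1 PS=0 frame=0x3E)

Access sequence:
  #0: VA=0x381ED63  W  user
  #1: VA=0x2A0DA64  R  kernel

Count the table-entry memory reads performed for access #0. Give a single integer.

Per-access translation:
#0 VA=0x381ED63 (w,user):
  L0 @0x34[28] → 0x35007  P=1,RW=1,US=1,PS=0
  L1 @0x35[30] → 0x37007  P=1,RW=1,US=1,PS=0
  → PA=0x37D63  (2 entries read)
#1 VA=0x2A0DA64 (r,kernel):
  L0 @0x34[21] → 0x3A007  P=1,RW=1,US=1,PS=0
  L1 @0x3A[13] → 0x3E007  P=1,RW=1,US=1,PS=0
  → PA=0x3EA64  (2 entries read)

Entries read for #0: 2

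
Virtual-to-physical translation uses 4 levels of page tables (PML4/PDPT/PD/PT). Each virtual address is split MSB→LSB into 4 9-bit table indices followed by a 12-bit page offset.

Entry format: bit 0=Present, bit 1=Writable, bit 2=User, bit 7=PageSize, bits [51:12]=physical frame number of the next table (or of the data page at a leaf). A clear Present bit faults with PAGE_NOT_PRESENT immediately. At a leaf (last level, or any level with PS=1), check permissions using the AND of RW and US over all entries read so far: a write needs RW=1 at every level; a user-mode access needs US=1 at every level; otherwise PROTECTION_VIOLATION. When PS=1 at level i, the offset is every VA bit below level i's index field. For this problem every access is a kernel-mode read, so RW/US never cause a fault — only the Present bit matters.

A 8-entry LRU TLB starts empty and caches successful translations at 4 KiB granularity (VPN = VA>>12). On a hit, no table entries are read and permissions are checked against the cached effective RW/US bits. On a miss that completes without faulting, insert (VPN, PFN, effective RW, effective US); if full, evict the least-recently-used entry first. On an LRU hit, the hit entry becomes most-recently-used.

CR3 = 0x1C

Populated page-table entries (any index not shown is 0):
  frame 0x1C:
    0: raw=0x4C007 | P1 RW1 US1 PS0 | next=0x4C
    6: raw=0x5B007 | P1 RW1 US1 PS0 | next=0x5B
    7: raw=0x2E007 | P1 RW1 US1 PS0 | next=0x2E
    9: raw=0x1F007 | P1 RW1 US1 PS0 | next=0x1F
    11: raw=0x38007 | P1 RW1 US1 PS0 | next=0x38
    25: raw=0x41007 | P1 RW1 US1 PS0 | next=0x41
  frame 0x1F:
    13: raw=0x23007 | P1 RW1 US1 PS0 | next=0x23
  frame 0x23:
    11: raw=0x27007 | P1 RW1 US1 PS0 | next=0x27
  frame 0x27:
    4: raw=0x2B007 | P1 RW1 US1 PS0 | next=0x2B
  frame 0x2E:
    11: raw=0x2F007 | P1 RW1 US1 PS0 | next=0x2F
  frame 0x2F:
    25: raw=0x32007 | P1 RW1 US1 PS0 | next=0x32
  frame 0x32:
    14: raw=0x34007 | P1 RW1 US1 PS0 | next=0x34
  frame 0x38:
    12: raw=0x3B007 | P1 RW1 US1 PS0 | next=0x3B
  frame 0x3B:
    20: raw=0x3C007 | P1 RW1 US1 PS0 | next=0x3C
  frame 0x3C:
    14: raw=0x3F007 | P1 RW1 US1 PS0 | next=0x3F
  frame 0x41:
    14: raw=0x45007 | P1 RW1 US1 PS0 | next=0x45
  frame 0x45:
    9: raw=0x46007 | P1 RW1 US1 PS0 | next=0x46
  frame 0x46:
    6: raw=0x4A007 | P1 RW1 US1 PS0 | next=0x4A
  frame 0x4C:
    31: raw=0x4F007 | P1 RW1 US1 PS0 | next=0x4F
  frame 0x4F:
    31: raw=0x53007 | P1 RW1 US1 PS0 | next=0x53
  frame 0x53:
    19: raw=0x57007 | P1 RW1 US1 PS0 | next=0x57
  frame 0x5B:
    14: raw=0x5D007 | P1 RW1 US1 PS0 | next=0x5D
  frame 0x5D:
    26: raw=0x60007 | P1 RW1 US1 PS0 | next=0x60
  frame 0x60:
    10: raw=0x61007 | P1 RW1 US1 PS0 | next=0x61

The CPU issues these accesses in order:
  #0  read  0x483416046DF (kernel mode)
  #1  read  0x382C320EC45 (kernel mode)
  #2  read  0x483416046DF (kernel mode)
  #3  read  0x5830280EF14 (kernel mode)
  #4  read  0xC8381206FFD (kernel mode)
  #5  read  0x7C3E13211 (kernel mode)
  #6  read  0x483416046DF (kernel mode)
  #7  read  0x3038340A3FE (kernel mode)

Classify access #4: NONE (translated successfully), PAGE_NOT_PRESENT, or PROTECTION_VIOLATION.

Walk each access:
#0 VA=0x483416046DF (r,kernel):
  L0 @0x1C[9] → 0x1F007  P=1,RW=1,US=1,PS=0
  L1 @0x1F[13] → 0x23007  P=1,RW=1,US=1,PS=0
  L2 @0x23[11] → 0x27007  P=1,RW=1,US=1,PS=0
  L3 @0x27[4] → 0x2B007  P=1,RW=1,US=1,PS=0
  → PA=0x2B6DF  (4 entries read)
#1 VA=0x382C320EC45 (r,kernel):
  L0 @0x1C[7] → 0x2E007  P=1,RW=1,US=1,PS=0
  L1 @0x2E[11] → 0x2F007  P=1,RW=1,US=1,PS=0
  L2 @0x2F[25] → 0x32007  P=1,RW=1,US=1,PS=0
  L3 @0x32[14] → 0x34007  P=1,RW=1,US=1,PS=0
  → PA=0x34C45  (4 entries read)
#2 VA=0x483416046DF (r,kernel):
  TLB hit vpn=0x48341604 → PA=0x2B6DF
#3 VA=0x5830280EF14 (r,kernel):
  L0 @0x1C[11] → 0x38007  P=1,RW=1,US=1,PS=0
  L1 @0x38[12] → 0x3B007  P=1,RW=1,US=1,PS=0
  L2 @0x3B[20] → 0x3C007  P=1,RW=1,US=1,PS=0
  L3 @0x3C[14] → 0x3F007  P=1,RW=1,US=1,PS=0
  → PA=0x3FF14  (4 entries read)
#4 VA=0xC8381206FFD (r,kernel):
  L0 @0x1C[25] → 0x41007  P=1,RW=1,US=1,PS=0
  L1 @0x41[14] → 0x45007  P=1,RW=1,US=1,PS=0
  L2 @0x45[9] → 0x46007  P=1,RW=1,US=1,PS=0
  L3 @0x46[6] → 0x4A007  P=1,RW=1,US=1,PS=0
  → PA=0x4AFFD  (4 entries read)
#5 VA=0x7C3E13211 (r,kernel):
  L0 @0x1C[0] → 0x4C007  P=1,RW=1,US=1,PS=0
  L1 @0x4C[31] → 0x4F007  P=1,RW=1,US=1,PS=0
  L2 @0x4F[31] → 0x53007  P=1,RW=1,US=1,PS=0
  L3 @0x53[19] → 0x57007  P=1,RW=1,US=1,PS=0
  → PA=0x57211  (4 entries read)
#6 VA=0x483416046DF (r,kernel):
  TLB hit vpn=0x48341604 → PA=0x2B6DF
#7 VA=0x3038340A3FE (r,kernel):
  L0 @0x1C[6] → 0x5B007  P=1,RW=1,US=1,PS=0
  L1 @0x5B[14] → 0x5D007  P=1,RW=1,US=1,PS=0
  L2 @0x5D[26] → 0x60007  P=1,RW=1,US=1,PS=0
  L3 @0x60[10] → 0x61007  P=1,RW=1,US=1,PS=0
  → PA=0x613FE  (4 entries read)

Access #4 fault: NONE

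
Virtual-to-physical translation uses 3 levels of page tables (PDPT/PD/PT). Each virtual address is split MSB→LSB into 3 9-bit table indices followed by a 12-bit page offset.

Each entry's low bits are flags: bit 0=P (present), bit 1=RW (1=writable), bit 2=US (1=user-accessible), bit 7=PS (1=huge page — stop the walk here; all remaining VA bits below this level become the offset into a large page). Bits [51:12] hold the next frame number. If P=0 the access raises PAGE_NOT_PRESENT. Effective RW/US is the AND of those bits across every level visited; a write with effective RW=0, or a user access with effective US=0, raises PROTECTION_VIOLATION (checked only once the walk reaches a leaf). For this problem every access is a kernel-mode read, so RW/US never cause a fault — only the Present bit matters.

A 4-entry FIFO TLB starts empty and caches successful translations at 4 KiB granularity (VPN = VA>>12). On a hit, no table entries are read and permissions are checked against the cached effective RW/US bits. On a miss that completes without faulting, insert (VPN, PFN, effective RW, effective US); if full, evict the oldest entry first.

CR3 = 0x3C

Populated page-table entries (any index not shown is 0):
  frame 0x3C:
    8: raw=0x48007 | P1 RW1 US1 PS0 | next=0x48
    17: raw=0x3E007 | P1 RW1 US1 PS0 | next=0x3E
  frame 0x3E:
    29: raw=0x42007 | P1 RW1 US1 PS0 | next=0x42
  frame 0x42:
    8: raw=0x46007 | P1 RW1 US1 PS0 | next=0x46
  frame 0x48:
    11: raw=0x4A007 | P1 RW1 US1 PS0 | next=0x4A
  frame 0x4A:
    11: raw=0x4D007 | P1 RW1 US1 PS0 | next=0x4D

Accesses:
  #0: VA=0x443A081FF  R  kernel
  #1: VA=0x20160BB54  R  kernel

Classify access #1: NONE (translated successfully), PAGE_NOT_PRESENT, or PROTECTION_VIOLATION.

Walk each access:
#0 VA=0x443A081FF (r,kernel):
  L0 @0x3C[17] → 0x3E007  P=1,RW=1,US=1,PS=0
  L1 @0x3E[29] → 0x42007  P=1,RW=1,US=1,PS=0
  L2 @0x42[8] → 0x46007  P=1,RW=1,US=1,PS=0
  ⇒ phys 0x461FF  [3 reads]
#1 VA=0x20160BB54 (r,kernel):
  L0 @0x3C[8] → 0x48007  P=1,RW=1,US=1,PS=0
  L1 @0x48[11] → 0x4A007  P=1,RW=1,US=1,PS=0
  L2 @0x4A[11] → 0x4D007  P=1,RW=1,US=1,PS=0
  ⇒ phys 0x4DB54  [3 reads]

Access #1 fault: NONE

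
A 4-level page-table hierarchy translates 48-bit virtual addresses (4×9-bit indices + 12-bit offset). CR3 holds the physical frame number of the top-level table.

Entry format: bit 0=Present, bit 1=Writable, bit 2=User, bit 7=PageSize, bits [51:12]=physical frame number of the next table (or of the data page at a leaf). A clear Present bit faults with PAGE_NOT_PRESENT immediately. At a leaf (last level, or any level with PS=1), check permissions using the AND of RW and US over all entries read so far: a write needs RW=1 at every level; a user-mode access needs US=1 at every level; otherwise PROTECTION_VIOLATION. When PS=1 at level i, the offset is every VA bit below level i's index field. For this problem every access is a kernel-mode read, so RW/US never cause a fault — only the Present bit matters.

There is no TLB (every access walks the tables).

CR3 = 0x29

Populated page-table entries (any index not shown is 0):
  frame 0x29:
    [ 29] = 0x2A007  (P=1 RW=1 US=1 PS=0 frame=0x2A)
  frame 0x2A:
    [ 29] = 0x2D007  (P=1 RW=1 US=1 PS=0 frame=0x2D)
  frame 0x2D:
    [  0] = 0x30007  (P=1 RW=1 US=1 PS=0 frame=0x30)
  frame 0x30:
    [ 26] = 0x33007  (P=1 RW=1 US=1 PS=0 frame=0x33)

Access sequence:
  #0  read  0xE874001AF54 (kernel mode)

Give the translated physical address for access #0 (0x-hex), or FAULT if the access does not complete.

Per-access translation:
#0 VA=0xE874001AF54 (r,kernel):
  L0: frame=0x29 idx=29 entry=0x2A007 [P=1 RW=1 US=1 PS=0]
  L1: frame=0x2A idx=29 entry=0x2D007 [P=1 RW=1 US=1 PS=0]
  L2: frame=0x2D idx=0 entry=0x30007 [P=1 RW=1 US=1 PS=0]
  L3: frame=0x30 idx=26 entry=0x33007 [P=1 RW=1 US=1 PS=0]
  → PA=0x33F54  (4 entries read)

Access #0 PA: 0x33F54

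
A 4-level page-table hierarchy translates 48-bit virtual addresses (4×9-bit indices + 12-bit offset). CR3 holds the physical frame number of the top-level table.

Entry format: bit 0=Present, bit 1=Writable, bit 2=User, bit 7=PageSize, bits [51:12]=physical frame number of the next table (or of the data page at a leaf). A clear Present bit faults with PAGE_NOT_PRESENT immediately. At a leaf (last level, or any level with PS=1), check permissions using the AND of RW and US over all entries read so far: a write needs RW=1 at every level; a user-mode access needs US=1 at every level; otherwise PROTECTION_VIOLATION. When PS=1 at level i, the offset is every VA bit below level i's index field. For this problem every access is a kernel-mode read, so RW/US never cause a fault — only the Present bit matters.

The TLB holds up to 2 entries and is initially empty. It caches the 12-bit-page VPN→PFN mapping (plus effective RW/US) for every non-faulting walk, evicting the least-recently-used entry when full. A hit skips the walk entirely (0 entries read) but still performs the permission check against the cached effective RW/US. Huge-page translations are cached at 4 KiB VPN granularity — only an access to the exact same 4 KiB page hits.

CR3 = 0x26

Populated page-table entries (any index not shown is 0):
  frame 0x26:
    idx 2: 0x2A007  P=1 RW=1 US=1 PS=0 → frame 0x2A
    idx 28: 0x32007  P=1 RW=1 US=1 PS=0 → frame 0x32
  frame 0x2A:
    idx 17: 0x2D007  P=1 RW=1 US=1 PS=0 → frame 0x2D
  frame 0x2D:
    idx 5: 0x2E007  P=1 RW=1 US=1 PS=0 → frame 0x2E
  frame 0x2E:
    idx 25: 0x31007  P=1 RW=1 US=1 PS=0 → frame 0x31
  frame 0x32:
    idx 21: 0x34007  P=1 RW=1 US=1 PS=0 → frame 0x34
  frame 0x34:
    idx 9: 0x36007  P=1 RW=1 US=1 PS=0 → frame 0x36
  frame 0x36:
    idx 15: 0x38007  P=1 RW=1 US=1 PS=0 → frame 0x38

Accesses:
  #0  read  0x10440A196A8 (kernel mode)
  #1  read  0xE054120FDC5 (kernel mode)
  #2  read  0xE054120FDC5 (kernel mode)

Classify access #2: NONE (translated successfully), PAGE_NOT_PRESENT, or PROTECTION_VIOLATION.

Per-access translation:
#0 VA=0x10440A196A8 (r,kernel):
  lvl0: tbl 0x26, slot 2 ⇒ 0x2A007 (P1/RW1/US1/PS0)
  lvl1: tbl 0x2A, slot 17 ⇒ 0x2D007 (P1/RW1/US1/PS0)
  lvl2: tbl 0x2D, slot 5 ⇒ 0x2E007 (P1/RW1/US1/PS0)
  lvl3: tbl 0x2E, slot 25 ⇒ 0x31007 (P1/RW1/US1/PS0)
  ✓ 0x316A8  — 4 lookups
#1 VA=0xE054120FDC5 (r,kernel):
  lvl0: tbl 0x26, slot 28 ⇒ 0x32007 (P1/RW1/US1/PS0)
  lvl1: tbl 0x32, slot 21 ⇒ 0x34007 (P1/RW1/US1/PS0)
  lvl2: tbl 0x34, slot 9 ⇒ 0x36007 (P1/RW1/US1/PS0)
  lvl3: tbl 0x36, slot 15 ⇒ 0x38007 (P1/RW1/US1/PS0)
  ✓ 0x38DC5  — 4 lookups
#2 VA=0xE054120FDC5 (r,kernel):
  TLB hit vpn=0xE054120F → PA=0x38DC5

Access #2 fault: NONE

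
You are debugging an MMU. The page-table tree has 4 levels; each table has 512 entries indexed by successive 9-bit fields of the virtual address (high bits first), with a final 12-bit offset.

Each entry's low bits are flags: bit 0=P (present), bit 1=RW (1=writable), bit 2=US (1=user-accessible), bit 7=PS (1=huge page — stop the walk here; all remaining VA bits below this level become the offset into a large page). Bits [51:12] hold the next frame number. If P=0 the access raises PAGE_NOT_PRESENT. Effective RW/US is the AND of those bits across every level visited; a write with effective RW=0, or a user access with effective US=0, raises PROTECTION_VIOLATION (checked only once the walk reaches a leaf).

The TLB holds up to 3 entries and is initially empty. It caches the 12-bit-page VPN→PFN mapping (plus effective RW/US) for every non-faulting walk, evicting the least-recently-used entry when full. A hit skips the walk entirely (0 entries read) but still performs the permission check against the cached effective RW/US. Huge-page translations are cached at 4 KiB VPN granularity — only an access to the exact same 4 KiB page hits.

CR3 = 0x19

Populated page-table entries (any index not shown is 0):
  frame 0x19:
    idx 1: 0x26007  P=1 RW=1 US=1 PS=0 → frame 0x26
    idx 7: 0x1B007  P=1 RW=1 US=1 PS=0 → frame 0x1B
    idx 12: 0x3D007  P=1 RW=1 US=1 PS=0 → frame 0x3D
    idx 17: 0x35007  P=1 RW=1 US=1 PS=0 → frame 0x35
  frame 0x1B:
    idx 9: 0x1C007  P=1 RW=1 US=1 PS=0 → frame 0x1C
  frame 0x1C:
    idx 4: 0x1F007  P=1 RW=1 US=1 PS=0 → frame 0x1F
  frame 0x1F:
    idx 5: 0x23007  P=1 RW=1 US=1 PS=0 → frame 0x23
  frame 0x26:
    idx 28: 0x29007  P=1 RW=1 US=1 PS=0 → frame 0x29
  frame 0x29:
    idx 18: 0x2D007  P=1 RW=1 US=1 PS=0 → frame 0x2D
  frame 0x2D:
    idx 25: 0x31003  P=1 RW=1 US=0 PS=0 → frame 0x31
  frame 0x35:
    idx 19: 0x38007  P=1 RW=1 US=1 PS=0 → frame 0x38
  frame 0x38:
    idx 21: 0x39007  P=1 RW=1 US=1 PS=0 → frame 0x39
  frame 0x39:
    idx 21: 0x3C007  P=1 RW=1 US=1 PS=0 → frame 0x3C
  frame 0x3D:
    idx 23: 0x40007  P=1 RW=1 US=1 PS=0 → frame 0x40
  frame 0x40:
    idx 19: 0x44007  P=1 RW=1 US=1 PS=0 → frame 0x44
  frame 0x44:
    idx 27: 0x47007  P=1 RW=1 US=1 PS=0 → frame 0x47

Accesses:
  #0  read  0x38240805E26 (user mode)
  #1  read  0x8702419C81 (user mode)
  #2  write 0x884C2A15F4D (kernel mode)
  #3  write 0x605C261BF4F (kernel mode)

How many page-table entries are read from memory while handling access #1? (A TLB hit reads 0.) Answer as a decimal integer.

Trace:
#0 VA=0x38240805E26 (r,user):
  L0: frame=0x19 idx=7 entry=0x1B007 [P=1 RW=1 US=1 PS=0]
  L1: frame=0x1B idx=9 entry=0x1C007 [P=1 RW=1 US=1 PS=0]
  L2: frame=0x1C idx=4 entry=0x1F007 [P=1 RW=1 US=1 PS=0]
  L3: frame=0x1F idx=5 entry=0x23007 [P=1 RW=1 US=1 PS=0]
  ✓ 0x23E26  — 4 lookups
#1 VA=0x8702419C81 (r,user):
  L0: frame=0x19 idx=1 entry=0x26007 [P=1 RW=1 US=1 PS=0]
  L1: frame=0x26 idx=28 entry=0x29007 [P=1 RW=1 US=1 PS=0]
  L2: frame=0x29 idx=18 entry=0x2D007 [P=1 RW=1 US=1 PS=0]
  L3: frame=0x2D idx=25 entry=0x31003 [P=1 RW=1 US=0 PS=0]
  → PROTECTION_VIOLATION  (4 entries read)
#2 VA=0x884C2A15F4D (w,kernel):
  L0: frame=0x19 idx=17 entry=0x35007 [P=1 RW=1 US=1 PS=0]
  L1: frame=0x35 idx=19 entry=0x38007 [P=1 RW=1 US=1 PS=0]
  L2: frame=0x38 idx=21 entry=0x39007 [P=1 RW=1 US=1 PS=0]
  L3: frame=0x39 idx=21 entry=0x3C007 [P=1 RW=1 US=1 PS=0]
  ✓ 0x3CF4D  — 4 lookups
#3 VA=0x605C261BF4F (w,kernel):
  L0: frame=0x19 idx=12 entry=0x3D007 [P=1 RW=1 US=1 PS=0]
  L1: frame=0x3D idx=23 entry=0x40007 [P=1 RW=1 US=1 PS=0]
  L2: frame=0x40 idx=19 entry=0x44007 [P=1 RW=1 US=1 PS=0]
  L3: frame=0x44 idx=27 entry=0x47007 [P=1 RW=1 US=1 PS=0]
  ✓ 0x47F4F  — 4 lookups

Entries read for #1: 4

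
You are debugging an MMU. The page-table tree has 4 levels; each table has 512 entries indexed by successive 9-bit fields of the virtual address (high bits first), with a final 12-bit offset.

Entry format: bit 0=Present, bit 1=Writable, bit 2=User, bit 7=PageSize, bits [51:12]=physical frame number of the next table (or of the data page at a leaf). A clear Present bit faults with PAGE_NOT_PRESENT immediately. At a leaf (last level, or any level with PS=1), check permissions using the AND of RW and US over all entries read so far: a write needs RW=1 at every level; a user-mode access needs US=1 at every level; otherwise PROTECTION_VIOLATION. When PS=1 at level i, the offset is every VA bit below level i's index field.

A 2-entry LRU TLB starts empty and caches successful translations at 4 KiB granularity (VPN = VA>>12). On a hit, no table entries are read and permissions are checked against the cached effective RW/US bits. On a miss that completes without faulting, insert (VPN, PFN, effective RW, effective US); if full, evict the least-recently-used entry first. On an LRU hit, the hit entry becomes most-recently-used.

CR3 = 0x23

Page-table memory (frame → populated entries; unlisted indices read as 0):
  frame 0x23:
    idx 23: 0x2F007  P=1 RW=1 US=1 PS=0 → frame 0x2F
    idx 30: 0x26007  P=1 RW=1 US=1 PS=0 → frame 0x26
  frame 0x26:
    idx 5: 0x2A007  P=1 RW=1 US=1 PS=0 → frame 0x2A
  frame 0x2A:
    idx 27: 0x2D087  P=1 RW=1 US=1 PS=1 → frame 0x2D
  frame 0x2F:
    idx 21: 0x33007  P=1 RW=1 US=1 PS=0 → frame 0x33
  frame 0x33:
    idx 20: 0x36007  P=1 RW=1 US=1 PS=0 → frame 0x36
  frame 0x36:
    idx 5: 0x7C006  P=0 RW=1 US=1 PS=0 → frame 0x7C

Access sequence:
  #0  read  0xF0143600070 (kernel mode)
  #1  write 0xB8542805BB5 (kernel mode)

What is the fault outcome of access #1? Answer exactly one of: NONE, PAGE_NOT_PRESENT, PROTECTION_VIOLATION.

Per-access translation:
#0 VA=0xF0143600070 (r,kernel):
  L0: frame=0x23 idx=30 entry=0x26007 [P=1 RW=1 US=1 PS=0]
  L1: frame=0x26 idx=5 entry=0x2A007 [P=1 RW=1 US=1 PS=0]
  L2: frame=0x2A idx=27 entry=0x2D087 [P=1 RW=1 US=1 PS=1]
  → PA=0x2D070 (huge @L2)  (3 entries read)
#1 VA=0xB8542805BB5 (w,kernel):
  L0: frame=0x23 idx=23 entry=0x2F007 [P=1 RW=1 US=1 PS=0]
  L1: frame=0x2F idx=21 entry=0x33007 [P=1 RW=1 US=1 PS=0]
  L2: frame=0x33 idx=20 entry=0x36007 [P=1 RW=1 US=1 PS=0]
  L3: frame=0x36 idx=5 entry=0x7C006 [P=0 RW=1 US=1 PS=0]
  ✗ PAGE_NOT_PRESENT  [4 reads]

Access #1 fault: PAGE_NOT_PRESENT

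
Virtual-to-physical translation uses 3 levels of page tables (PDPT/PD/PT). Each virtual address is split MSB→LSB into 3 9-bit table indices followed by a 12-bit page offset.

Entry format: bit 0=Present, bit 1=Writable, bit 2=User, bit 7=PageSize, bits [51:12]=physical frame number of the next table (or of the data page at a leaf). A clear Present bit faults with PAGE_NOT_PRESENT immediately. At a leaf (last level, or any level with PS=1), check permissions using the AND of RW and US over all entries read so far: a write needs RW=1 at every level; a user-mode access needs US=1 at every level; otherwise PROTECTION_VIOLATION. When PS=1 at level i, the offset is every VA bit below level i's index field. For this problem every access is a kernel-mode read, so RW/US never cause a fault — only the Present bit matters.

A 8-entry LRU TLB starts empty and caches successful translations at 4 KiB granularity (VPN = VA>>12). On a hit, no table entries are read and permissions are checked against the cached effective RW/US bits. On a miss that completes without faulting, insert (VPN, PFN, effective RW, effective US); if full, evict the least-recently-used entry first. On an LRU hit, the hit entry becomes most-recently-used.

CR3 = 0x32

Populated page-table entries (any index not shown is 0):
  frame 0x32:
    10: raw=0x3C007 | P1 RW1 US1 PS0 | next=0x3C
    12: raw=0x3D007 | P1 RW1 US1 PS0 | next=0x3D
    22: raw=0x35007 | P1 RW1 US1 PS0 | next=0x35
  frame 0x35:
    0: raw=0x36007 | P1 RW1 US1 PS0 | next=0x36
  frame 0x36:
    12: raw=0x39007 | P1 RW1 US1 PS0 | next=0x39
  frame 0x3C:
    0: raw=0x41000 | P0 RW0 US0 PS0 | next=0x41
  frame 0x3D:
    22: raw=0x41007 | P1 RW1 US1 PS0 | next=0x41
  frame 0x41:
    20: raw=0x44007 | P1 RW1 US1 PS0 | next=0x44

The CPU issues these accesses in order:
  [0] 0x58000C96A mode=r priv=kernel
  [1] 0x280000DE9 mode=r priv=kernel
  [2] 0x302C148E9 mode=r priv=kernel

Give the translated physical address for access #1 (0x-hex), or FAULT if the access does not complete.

Per-access translation:
#0 VA=0x58000C96A (r,kernel):
  [0] read 0x32 idx=22: raw=0x35007 flags P=1 W=1 U=1 S=0
  [1] read 0x35 idx=0: raw=0x36007 flags P=1 W=1 U=1 S=0
  [2] read 0x36 idx=12: raw=0x39007 flags P=1 W=1 U=1 S=0
  ⇒ phys 0x3996A  [3 reads]
#1 VA=0x280000DE9 (r,kernel):
  [0] read 0x32 idx=10: raw=0x3C007 flags P=1 W=1 U=1 S=0
  [1] read 0x3C idx=0: raw=0x41000 flags P=0 W=0 U=0 S=0
  ✗ PAGE_NOT_PRESENT  [2 reads]
#2 VA=0x302C148E9 (r,kernel):
  [0] read 0x32 idx=12: raw=0x3D007 flags P=1 W=1 U=1 S=0
  [1] read 0x3D idx=22: raw=0x41007 flags P=1 W=1 U=1 S=0
  [2] read 0x41 idx=20: raw=0x44007 flags P=1 W=1 U=1 S=0
  ⇒ phys 0x448E9  [3 reads]

Access #1 PA: FAULT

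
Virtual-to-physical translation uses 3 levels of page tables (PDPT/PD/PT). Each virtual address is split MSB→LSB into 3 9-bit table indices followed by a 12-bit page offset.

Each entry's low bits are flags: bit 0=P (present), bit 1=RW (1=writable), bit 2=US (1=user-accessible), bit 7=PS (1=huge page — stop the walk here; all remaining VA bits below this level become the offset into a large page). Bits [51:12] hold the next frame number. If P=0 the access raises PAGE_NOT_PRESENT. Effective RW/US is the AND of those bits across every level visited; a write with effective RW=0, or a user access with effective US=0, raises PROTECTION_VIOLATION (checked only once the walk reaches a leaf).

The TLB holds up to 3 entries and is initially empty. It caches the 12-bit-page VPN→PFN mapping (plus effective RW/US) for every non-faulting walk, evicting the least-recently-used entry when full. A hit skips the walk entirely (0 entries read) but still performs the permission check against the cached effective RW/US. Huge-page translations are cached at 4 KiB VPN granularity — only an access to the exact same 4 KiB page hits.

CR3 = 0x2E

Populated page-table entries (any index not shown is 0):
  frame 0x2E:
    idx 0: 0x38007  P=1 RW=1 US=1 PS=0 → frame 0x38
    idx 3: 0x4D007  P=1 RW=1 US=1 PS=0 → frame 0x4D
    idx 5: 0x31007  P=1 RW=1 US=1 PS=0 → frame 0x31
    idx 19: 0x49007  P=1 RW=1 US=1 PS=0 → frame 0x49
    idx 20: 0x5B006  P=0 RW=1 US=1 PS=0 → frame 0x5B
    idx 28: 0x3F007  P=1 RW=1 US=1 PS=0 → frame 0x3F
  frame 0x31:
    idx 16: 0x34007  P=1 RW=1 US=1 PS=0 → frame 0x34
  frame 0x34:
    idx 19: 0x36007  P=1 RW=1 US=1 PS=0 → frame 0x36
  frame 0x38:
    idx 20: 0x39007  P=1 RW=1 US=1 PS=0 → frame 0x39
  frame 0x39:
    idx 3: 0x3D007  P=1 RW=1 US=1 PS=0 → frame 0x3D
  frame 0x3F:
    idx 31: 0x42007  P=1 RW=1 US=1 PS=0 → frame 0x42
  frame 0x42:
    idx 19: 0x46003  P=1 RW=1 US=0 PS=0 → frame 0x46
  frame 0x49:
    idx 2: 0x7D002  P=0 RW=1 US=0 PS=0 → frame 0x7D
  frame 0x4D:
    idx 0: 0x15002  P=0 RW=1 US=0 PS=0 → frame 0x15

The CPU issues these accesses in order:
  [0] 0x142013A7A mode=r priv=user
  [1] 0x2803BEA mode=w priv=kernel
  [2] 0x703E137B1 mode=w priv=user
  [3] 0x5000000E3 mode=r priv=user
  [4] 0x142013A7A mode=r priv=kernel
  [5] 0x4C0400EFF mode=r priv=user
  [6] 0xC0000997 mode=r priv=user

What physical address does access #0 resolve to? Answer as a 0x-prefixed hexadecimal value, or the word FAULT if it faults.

Per-access translation:
#0 VA=0x142013A7A (r,user):
  [0] read 0x2E idx=5: raw=0x31007 flags P=1 W=1 U=1 S=0
  [1] read 0x31 idx=16: raw=0x34007 flags P=1 W=1 U=1 S=0
  [2] read 0x34 idx=19: raw=0x36007 flags P=1 W=1 U=1 S=0
  ⇒ phys 0x36A7A  [3 reads]
#1 VA=0x2803BEA (w,kernel):
  [0] read 0x2E idx=0: raw=0x38007 flags P=1 W=1 U=1 S=0
  [1] read 0x38 idx=20: raw=0x39007 flags P=1 W=1 U=1 S=0
  [2] read 0x39 idx=3: raw=0x3D007 flags P=1 W=1 U=1 S=0
  ⇒ phys 0x3DBEA  [3 reads]
#2 VA=0x703E137B1 (w,user):
  [0] read 0x2E idx=28: raw=0x3F007 flags P=1 W=1 U=1 S=0
  [1] read 0x3F idx=31: raw=0x42007 flags P=1 W=1 U=1 S=0
  [2] read 0x42 idx=19: raw=0x46003 flags P=1 W=1 U=0 S=0
  → PROTECTION_VIOLATION  (3 entries read)
#3 VA=0x5000000E3 (r,user):
  [0] read 0x2E idx=20: raw=0x5B006 flags P=0 W=1 U=1 S=0
  → PAGE_NOT_PRESENT  (1 entries read)
#4 VA=0x142013A7A (r,kernel):
  TLB hit vpn=0x142013 → PA=0x36A7A
#5 VA=0x4C0400EFF (r,user):
  [0] read 0x2E idx=19: raw=0x49007 flags P=1 W=1 U=1 S=0
  [1] read 0x49 idx=2: raw=0x7D002 flags P=0 W=1 U=0 S=0
  → PAGE_NOT_PRESENT  (2 entries read)
#6 VA=0xC0000997 (r,user):
  [0] read 0x2E idx=3: raw=0x4D007 flags P=1 W=1 U=1 S=0
  [1] read 0x4D idx=0: raw=0x15002 flags P=0 W=1 U=0 S=0
  → PAGE_NOT_PRESENT  (2 entries read)

Access #0 PA: 0x36A7A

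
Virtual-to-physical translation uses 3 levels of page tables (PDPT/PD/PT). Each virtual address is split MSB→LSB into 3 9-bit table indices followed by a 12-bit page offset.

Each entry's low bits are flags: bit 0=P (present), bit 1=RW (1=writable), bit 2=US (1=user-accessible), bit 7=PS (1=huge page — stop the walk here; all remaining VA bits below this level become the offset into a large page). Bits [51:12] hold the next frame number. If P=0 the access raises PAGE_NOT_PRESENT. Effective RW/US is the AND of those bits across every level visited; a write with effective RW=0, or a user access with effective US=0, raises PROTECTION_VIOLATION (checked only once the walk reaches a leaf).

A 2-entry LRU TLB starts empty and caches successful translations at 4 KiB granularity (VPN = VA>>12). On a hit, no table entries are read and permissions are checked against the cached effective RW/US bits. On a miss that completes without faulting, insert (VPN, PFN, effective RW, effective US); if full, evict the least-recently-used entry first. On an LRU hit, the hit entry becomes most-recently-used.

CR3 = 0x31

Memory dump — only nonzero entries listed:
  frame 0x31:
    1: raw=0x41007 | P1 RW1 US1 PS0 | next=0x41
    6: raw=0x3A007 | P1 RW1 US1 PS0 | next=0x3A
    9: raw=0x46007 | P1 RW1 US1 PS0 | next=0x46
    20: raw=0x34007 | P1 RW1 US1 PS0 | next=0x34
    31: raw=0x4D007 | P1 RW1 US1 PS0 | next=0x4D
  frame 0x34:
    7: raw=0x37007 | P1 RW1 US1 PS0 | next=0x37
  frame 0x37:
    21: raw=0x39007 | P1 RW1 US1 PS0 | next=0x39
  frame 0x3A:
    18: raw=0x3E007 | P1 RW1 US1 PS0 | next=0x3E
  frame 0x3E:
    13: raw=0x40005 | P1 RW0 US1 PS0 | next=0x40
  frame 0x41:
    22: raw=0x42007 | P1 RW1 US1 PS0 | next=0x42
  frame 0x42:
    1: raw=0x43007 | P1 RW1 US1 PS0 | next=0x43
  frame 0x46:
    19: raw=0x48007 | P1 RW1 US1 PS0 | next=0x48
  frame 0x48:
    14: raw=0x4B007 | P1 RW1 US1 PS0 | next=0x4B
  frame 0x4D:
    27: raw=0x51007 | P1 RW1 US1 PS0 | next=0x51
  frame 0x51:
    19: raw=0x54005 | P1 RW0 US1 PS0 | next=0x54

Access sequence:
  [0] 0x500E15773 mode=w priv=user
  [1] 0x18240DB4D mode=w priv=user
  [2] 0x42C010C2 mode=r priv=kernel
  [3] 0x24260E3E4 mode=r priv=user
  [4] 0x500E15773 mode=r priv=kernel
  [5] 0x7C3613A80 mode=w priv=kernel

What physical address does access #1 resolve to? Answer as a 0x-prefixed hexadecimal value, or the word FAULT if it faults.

Per-access translation:
#0 VA=0x500E15773 (w,user):
  [0] read 0x31 idx=20: raw=0x34007 flags P=1 W=1 U=1 S=0
  [1] read 0x34 idx=7: raw=0x37007 flags P=1 W=1 U=1 S=0
  [2] read 0x37 idx=21: raw=0x39007 flags P=1 W=1 U=1 S=0
  ✓ 0x39773  — 3 lookups
#1 VA=0x18240DB4D (w,user):
  [0] read 0x31 idx=6: raw=0x3A007 flags P=1 W=1 U=1 S=0
  [1] read 0x3A idx=18: raw=0x3E007 flags P=1 W=1 U=1 S=0
  [2] read 0x3E idx=13: raw=0x40005 flags P=1 W=0 U=1 S=0
  → PROTECTION_VIOLATION  (3 entries read)
#2 VA=0x42C010C2 (r,kernel):
  [0] read 0x31 idx=1: raw=0x41007 flags P=1 W=1 U=1 S=0
  [1] read 0x41 idx=22: raw=0x42007 flags P=1 W=1 U=1 S=0
  [2] read 0x42 idx=1: raw=0x43007 flags P=1 W=1 U=1 S=0
  ✓ 0x430C2  — 3 lookups
#3 VA=0x24260E3E4 (r,user):
  [0] read 0x31 idx=9: raw=0x46007 flags P=1 W=1 U=1 S=0
  [1] read 0x46 idx=19: raw=0x48007 flags P=1 W=1 U=1 S=0
  [2] read 0x48 idx=14: raw=0x4B007 flags P=1 W=1 U=1 S=0
  ✓ 0x4B3E4  — 3 lookups
#4 VA=0x500E15773 (r,kernel):
  [0] read 0x31 idx=20: raw=0x34007 flags P=1 W=1 U=1 S=0
  [1] read 0x34 idx=7: raw=0x37007 flags P=1 W=1 U=1 S=0
  [2] read 0x37 idx=21: raw=0x39007 flags P=1 W=1 U=1 S=0
  ✓ 0x39773  — 3 lookups
#5 VA=0x7C3613A80 (w,kernel):
  [0] read 0x31 idx=31: raw=0x4D007 flags P=1 W=1 U=1 S=0
  [1] read 0x4D idx=27: raw=0x51007 flags P=1 W=1 U=1 S=0
  [2] read 0x51 idx=19: raw=0x54005 flags P=1 W=0 U=1 S=0
  → PROTECTION_VIOLATION  (3 entries read)

Access #1 PA: FAULT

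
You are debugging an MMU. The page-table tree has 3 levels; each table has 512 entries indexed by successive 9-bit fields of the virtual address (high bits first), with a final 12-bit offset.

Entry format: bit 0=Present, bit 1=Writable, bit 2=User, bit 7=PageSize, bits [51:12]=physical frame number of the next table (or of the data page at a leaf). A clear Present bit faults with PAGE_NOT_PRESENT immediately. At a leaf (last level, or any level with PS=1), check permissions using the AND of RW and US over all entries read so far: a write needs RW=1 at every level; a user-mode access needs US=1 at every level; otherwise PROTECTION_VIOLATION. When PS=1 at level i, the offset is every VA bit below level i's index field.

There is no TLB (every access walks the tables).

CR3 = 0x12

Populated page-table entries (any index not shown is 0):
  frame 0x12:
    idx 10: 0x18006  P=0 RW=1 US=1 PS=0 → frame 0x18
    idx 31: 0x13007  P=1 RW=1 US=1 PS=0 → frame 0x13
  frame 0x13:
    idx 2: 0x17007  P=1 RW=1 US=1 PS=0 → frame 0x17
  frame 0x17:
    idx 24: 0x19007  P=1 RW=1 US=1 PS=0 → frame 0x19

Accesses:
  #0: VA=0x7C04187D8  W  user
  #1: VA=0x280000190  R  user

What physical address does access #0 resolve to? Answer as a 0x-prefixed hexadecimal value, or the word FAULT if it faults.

Trace:
#0 VA=0x7C04187D8 (w,user):
  [0] read 0x12 idx=31: raw=0x13007 flags P=1 W=1 U=1 S=0
  [1] read 0x13 idx=2: raw=0x17007 flags P=1 W=1 U=1 S=0
  [2] read 0x17 idx=24: raw=0x19007 flags P=1 W=1 U=1 S=0
  ⇒ phys 0x197D8  [3 reads]
#1 VA=0x280000190 (r,user):
  [0] read 0x12 idx=10: raw=0x18006 flags P=0 W=1 U=1 S=0
  ✗ PAGE_NOT_PRESENT  [1 reads]

Access #0 PA: 0x197D8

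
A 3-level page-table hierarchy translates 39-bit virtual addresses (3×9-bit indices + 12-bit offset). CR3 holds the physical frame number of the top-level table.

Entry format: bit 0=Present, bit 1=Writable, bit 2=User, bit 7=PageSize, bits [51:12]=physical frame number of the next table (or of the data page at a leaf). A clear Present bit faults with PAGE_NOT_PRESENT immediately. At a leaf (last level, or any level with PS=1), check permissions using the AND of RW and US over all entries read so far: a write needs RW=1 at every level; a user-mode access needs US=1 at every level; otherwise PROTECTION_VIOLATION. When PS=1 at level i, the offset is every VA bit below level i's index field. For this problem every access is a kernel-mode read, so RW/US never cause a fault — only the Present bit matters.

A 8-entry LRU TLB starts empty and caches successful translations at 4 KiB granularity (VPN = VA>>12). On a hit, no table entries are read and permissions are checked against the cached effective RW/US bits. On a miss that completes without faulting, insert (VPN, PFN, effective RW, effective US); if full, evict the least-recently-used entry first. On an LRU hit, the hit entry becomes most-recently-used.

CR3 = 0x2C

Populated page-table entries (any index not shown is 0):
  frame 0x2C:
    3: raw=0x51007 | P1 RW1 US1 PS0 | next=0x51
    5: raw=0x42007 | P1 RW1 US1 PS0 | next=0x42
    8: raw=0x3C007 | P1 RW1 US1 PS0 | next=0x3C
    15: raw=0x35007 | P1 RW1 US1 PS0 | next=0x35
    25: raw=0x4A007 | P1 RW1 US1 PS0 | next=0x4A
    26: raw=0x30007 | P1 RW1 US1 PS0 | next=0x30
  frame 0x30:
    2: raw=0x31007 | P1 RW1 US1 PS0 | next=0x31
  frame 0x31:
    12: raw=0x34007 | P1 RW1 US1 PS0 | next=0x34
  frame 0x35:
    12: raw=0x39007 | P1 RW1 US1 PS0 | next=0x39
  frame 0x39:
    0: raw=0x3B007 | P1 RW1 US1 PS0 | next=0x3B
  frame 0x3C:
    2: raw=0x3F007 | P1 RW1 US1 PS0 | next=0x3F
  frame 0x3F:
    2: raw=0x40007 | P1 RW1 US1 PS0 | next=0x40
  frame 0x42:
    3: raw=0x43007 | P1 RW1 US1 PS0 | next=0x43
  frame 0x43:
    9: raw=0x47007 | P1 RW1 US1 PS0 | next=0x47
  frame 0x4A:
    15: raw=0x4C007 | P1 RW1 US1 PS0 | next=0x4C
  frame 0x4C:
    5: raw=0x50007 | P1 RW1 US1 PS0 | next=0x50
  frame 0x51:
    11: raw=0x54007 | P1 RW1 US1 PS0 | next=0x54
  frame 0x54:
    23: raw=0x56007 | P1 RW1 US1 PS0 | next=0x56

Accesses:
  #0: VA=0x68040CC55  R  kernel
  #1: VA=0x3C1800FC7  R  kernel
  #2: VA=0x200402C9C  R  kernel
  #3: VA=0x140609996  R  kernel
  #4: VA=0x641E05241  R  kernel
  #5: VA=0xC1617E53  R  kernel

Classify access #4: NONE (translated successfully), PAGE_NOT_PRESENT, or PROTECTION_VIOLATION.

Per-access translation:
#0 VA=0x68040CC55 (r,kernel):
  lvl0: tbl 0x2C, slot 26 ⇒ 0x30007 (P1/RW1/US1/PS0)
  lvl1: tbl 0x30, slot 2 ⇒ 0x31007 (P1/RW1/US1/PS0)
  lvl2: tbl 0x31, slot 12 ⇒ 0x34007 (P1/RW1/US1/PS0)
  → PA=0x34C55  (3 entries read)
#1 VA=0x3C1800FC7 (r,kernel):
  lvl0: tbl 0x2C, slot 15 ⇒ 0x35007 (P1/RW1/US1/PS0)
  lvl1: tbl 0x35, slot 12 ⇒ 0x39007 (P1/RW1/US1/PS0)
  lvl2: tbl 0x39, slot 0 ⇒ 0x3B007 (P1/RW1/US1/PS0)
  → PA=0x3BFC7  (3 entries read)
#2 VA=0x200402C9C (r,kernel):
  lvl0: tbl 0x2C, slot 8 ⇒ 0x3C007 (P1/RW1/US1/PS0)
  lvl1: tbl 0x3C, slot 2 ⇒ 0x3F007 (P1/RW1/US1/PS0)
  lvl2: tbl 0x3F, slot 2 ⇒ 0x40007 (P1/RW1/US1/PS0)
  → PA=0x40C9C  (3 entries read)
#3 VA=0x140609996 (r,kernel):
  lvl0: tbl 0x2C, slot 5 ⇒ 0x42007 (P1/RW1/US1/PS0)
  lvl1: tbl 0x42, slot 3 ⇒ 0x43007 (P1/RW1/US1/PS0)
  lvl2: tbl 0x43, slot 9 ⇒ 0x47007 (P1/RW1/US1/PS0)
  → PA=0x47996  (3 entries read)
#4 VA=0x641E05241 (r,kernel):
  lvl0: tbl 0x2C, slot 25 ⇒ 0x4A007 (P1/RW1/US1/PS0)
  lvl1: tbl 0x4A, slot 15 ⇒ 0x4C007 (P1/RW1/US1/PS0)
  lvl2: tbl 0x4C, slot 5 ⇒ 0x50007 (P1/RW1/US1/PS0)
  → PA=0x50241  (3 entries read)
#5 VA=0xC1617E53 (r,kernel):
  lvl0: tbl 0x2C, slot 3 ⇒ 0x51007 (P1/RW1/US1/PS0)
  lvl1: tbl 0x51, slot 11 ⇒ 0x54007 (P1/RW1/US1/PS0)
  lvl2: tbl 0x54, slot 23 ⇒ 0x56007 (P1/RW1/US1/PS0)
  → PA=0x56E53  (3 entries read)

Access #4 fault: NONE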